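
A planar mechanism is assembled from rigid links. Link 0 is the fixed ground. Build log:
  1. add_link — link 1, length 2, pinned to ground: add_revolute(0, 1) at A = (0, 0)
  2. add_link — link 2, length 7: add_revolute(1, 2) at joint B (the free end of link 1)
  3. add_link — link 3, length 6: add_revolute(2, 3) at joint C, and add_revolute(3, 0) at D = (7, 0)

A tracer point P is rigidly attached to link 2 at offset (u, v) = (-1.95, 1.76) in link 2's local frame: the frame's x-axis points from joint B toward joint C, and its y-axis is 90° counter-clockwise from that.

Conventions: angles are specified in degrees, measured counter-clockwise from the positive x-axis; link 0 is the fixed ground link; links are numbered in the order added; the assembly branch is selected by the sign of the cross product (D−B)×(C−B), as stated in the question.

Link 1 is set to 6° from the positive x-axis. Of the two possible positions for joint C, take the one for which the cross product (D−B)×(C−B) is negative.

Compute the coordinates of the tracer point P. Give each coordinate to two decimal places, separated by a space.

A=(0,0), D=(7.00,0)
B = A + 2.00·(cos6°, sin6°) = (1.9890, 0.2091)
|BD| = 5.0153
circle(B,7.00) ∩ circle(D,6.00): a=3.8037, h=5.8764
  candidates: C₊=(6.0344,5.9218) cross=29.472; C₋=(5.5445,-5.8208) cross=-29.472
  branch - wants cross < 0 → take C=(5.5445,-5.8208) (cross=-29.472)
ex = (C−B)/|BC| = (0.5079,-0.8614); ey = (0.8614,0.5079)
P = B + -1.95·ex + 1.76·ey = (2.5147,2.7827)

2.51 2.78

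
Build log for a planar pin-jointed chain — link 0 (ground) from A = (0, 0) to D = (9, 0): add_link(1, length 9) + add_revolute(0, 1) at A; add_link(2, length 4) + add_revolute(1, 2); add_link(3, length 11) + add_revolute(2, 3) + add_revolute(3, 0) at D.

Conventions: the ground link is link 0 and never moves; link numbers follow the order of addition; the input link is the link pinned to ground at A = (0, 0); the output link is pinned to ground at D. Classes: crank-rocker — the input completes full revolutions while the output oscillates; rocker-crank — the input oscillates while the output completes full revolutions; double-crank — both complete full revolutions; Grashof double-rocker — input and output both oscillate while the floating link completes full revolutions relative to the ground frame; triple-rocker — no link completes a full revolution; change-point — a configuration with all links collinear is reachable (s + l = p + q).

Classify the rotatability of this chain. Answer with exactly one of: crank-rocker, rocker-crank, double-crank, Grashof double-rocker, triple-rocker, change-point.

lengths: ground=9, input=9, coupler=4, output=11
sorted: s=4 (shortest), l=11 (longest), p+q=18
s + l = 15 vs p + q = 18
s + l < p + q (Grashof) with shortest = coupler link → Grashof double-rocker

Grashof double-rocker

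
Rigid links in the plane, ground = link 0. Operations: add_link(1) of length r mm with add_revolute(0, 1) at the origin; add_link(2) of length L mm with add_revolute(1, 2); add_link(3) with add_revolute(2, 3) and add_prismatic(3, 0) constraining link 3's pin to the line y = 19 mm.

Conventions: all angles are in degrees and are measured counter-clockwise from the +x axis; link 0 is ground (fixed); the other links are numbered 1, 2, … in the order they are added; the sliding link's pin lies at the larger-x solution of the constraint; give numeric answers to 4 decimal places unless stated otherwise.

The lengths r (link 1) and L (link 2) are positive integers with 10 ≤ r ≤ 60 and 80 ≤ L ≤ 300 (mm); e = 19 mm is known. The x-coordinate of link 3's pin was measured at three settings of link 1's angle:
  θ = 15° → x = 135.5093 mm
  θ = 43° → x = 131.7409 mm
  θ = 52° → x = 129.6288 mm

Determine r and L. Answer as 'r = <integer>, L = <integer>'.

constraint per measurement: (x − r cos θ)² + (r sin θ − e)² = L²
subtracting the θ₁ and θ₂ equations cancels the r² and L² terms:
r = (x₁² − x₂²) / (2[(x₁cos θ₁ + e sin θ₁) − (x₂cos θ₂ + e sin θ₂)]) = 19.0003 → r = 19
L² = (x₁ − r cos θ₁)² + (r sin θ₁ − e)² = 13924.0096 → L = 118.0000 → L = 118
check at θ₃=52°: x = 129.6288 (printed 129.6288) ✓

r = 19, L = 118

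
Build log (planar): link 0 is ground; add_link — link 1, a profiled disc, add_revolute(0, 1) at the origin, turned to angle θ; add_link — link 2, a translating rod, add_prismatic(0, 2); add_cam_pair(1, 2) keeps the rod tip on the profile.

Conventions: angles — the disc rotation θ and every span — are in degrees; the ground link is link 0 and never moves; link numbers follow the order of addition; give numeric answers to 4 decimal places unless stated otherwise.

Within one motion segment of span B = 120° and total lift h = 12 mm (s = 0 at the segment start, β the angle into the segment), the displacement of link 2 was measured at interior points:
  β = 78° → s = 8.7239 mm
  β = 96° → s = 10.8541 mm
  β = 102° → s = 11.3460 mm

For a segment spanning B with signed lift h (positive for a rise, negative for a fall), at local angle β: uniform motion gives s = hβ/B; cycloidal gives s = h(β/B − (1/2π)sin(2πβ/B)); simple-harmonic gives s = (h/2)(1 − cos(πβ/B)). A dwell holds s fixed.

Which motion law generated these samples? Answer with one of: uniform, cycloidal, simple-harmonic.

candidates at β/B = r: uniform s = h·r (linear in β); cycloidal s = h·(r − sin(2πr)/(2π)); simple-harmonic s = (h/2)(1 − cos(πr))
β=78°: printed 8.7239 | uniform 7.8000, cycloidal 9.3451, simple-harmonic 8.7239
β=96°: printed 10.8541 | uniform 9.6000, cycloidal 11.4164, simple-harmonic 10.8541
β=102°: printed 11.3460 | uniform 10.2000, cycloidal 11.7451, simple-harmonic 11.3460
only one law matches every sample → simple-harmonic

simple-harmonic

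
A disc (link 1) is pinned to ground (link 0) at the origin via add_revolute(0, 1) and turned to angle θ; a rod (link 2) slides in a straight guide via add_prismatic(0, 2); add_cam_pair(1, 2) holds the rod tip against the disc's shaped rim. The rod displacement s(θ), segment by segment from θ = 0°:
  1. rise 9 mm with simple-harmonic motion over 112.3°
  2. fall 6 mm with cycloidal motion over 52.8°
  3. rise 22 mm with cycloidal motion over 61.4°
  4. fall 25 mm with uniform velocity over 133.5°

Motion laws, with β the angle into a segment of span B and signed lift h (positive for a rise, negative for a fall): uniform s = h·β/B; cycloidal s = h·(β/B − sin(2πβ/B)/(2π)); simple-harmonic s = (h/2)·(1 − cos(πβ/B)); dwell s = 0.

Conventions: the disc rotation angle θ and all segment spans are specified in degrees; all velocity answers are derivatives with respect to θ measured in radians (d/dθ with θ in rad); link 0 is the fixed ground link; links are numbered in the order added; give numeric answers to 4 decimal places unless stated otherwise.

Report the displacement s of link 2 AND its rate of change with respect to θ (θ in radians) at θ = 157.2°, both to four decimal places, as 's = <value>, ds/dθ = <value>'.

segment 1 (0° to 112.3°, simple-harmonic, h = 9) is passed completely: s = 0.0000 + (9) = 9.0000
θ = 157.2° falls in segment 2 (112.3° to 165.1°, cycloidal, h = -6): β = 157.2 − 112.3 = 44.9°, B = 52.8°; Δs = -6·(0.8504 − sin(2π·0.8504)/(2π)) = -5.8735; s = 9.0000 − 5.8735 = 3.1265
velocity in seg [112.3°–165.1°] (cycloidal), θ in radians: β = 44.9° = 0.7837 rad, B = 52.8° = 0.9215 rad; ds/dθ = (h/B)(1 − cos(2πβ/B)) = ((-6)/0.9215)(1 − cos(2π·0.8504)) = -2.671357 mm/rad

s = 3.1265, ds/dθ = -2.6714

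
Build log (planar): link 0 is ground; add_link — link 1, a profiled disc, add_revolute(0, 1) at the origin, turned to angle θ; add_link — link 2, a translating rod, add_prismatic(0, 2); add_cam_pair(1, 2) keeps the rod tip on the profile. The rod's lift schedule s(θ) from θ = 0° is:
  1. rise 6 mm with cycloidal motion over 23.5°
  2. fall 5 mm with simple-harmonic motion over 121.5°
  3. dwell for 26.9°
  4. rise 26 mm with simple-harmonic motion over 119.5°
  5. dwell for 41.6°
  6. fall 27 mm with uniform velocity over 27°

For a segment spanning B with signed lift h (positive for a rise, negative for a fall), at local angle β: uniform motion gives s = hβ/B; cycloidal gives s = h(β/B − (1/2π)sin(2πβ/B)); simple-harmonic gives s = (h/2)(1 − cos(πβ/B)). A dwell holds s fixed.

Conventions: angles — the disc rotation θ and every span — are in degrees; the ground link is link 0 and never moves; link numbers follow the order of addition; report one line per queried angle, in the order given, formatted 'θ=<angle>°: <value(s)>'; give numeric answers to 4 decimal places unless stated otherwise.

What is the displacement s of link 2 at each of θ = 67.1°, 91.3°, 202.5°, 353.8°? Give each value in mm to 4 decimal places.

seg 1 [0°–23.5°] cycloidal, h=6: full span → s += 6 → s = 6.0000
seg 2 [23.5°–145°] simple-harmonic, h=-5: θ=67.1° here. β=43.6, B=121.5. -5/2·(1 − cos(π·0.3588)) = -1.4274 → s = 4.5726
seg 2 [23.5°–145°] simple-harmonic, h=-5: θ=91.3° here. β=67.8, B=121.5. -5/2·(1 − cos(π·0.5580)) = -2.9532 → s = 3.0468
seg 2 [23.5°–145°] simple-harmonic, h=-5: full span → s += -5 → s = 1.0000
seg 3 [145°–171.9°] dwell: s stays 1.0000
seg 4 [171.9°–291.4°] simple-harmonic, h=26: θ=202.5° here. β=30.6, B=119.5. 26/2·(1 − cos(π·0.2561)) = 3.9845 → s = 4.9845
seg 4 [171.9°–291.4°] simple-harmonic, h=26: full span → s += 26 → s = 27.0000
seg 5 [291.4°–333°] dwell: s stays 27.0000
seg 6 [333°–360°] uniform, h=-27: θ=353.8° here. β=20.8, B=27. -27·20.8/27 = -20.8000 → s = 6.2000

θ=67.1°: 4.5726
θ=91.3°: 3.0468
θ=202.5°: 4.9845
θ=353.8°: 6.2000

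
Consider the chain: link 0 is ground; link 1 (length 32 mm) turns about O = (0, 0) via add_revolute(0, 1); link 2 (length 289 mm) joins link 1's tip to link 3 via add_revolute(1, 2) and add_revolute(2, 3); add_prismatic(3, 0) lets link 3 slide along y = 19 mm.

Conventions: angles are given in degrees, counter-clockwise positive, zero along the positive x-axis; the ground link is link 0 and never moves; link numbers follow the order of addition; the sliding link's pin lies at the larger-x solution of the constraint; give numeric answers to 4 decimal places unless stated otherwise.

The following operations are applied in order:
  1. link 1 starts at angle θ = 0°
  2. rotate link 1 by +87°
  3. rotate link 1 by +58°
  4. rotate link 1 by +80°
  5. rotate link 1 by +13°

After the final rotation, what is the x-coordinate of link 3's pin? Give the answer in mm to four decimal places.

geometry: r = 32 mm, L = 289 mm, e = 19 mm; θ starts at 0°
rotate link 1 by +87°: θ ← 0° +87° = 87°
rotate link 1 by +58°: θ ← 87° +58° = 145°
rotate link 1 by +80°: θ ← 145° +80° = 225°
rotate link 1 by +13°: θ ← 225° +13° = 238°
crank pin P = (r cos θ, r sin θ) = (-16.957416, -27.137539)
h = r sin θ − e = -27.137539 − 19 = -46.137539
x = r cos θ + √(L² − h²) = -16.957416 + 285.293406 = 268.335990

268.3360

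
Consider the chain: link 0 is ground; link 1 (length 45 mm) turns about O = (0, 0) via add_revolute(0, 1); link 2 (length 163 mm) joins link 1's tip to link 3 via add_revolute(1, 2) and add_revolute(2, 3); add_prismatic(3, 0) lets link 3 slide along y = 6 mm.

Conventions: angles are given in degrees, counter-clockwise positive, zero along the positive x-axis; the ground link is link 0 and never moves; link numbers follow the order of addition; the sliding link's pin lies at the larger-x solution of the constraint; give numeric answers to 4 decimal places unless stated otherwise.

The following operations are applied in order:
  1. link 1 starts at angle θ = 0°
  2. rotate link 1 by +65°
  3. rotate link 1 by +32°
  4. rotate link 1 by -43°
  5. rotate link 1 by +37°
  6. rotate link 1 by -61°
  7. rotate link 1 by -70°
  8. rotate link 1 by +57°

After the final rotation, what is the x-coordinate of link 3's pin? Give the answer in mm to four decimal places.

geometry: r = 45 mm, L = 163 mm, e = 6 mm; θ starts at 0°
rotate link 1 by +65°: θ ← 0° +65° = 65°
rotate link 1 by +32°: θ ← 65° +32° = 97°
rotate link 1 by -43°: θ ← 97° -43° = 54°
rotate link 1 by +37°: θ ← 54° +37° = 91°
rotate link 1 by -61°: θ ← 91° -61° = 30°
rotate link 1 by -70°: θ ← 30° -70° = -40°
rotate link 1 by +57°: θ ← -40° +57° = 17°
crank pin P = (r cos θ, r sin θ) = (43.033714, 13.156727)
h = r sin θ − e = 13.156727 − 6 = 7.156727
x = r cos θ + √(L² − h²) = 43.033714 + 162.842812 = 205.876526

205.8765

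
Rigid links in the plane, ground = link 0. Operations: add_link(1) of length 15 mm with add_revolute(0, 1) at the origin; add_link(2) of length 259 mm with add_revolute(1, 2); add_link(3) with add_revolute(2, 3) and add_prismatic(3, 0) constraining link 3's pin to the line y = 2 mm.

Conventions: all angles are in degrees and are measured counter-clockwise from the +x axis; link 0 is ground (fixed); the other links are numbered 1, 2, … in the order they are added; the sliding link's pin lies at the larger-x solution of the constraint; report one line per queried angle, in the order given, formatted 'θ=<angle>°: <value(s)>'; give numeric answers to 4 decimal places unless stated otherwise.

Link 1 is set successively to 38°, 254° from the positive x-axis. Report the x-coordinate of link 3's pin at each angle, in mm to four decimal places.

geometry: r = 15 mm, L = 259 mm, e = 2 mm
θ=38°: crank pin P = (r cos θ, r sin θ) = (11.820161, 9.234922)
θ=38°: h = r sin θ − e = 9.234922 − 2 = 7.234922
θ=38°: x = r cos θ + √(L² − h²) = 11.820161 + 258.898930 = 270.719091
θ=254°: crank pin P = (r cos θ, r sin θ) = (-4.134560, -14.418925)
θ=254°: h = r sin θ − e = -14.418925 − 2 = -16.418925
θ=254°: x = r cos θ + √(L² − h²) = -4.134560 + 258.479049 = 254.344489

θ=38°: 270.7191
θ=254°: 254.3445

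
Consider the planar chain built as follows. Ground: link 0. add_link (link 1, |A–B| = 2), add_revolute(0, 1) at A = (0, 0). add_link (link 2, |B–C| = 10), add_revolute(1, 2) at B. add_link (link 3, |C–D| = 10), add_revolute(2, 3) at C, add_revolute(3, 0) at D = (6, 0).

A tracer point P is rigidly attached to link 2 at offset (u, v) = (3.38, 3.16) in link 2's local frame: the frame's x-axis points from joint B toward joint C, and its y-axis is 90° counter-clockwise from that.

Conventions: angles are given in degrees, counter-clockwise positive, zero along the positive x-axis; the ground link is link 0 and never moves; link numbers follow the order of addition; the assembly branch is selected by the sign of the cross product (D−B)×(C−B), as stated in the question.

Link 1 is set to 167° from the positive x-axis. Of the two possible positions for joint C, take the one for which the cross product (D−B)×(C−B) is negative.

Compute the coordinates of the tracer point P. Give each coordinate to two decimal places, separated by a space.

A=(0,0), D=(6.00,0)
B = A + 2.00·(cos167°, sin167°) = (-1.9487, 0.4499)
|BD| = 7.9615
circle(B,10.00) ∩ circle(D,10.00): a=3.9807, h=9.1735
  candidates: C₊=(2.5440,9.3838) cross=73.035; C₋=(1.5072,-8.9339) cross=-73.035
  branch - wants cross < 0 → take C=(1.5072,-8.9339) (cross=-73.035)
ex = (C−B)/|BC| = (0.3456,-0.9384); ey = (0.9384,0.3456)
P = B + 3.38·ex + 3.16·ey = (2.1847,-1.6297)

2.18 -1.63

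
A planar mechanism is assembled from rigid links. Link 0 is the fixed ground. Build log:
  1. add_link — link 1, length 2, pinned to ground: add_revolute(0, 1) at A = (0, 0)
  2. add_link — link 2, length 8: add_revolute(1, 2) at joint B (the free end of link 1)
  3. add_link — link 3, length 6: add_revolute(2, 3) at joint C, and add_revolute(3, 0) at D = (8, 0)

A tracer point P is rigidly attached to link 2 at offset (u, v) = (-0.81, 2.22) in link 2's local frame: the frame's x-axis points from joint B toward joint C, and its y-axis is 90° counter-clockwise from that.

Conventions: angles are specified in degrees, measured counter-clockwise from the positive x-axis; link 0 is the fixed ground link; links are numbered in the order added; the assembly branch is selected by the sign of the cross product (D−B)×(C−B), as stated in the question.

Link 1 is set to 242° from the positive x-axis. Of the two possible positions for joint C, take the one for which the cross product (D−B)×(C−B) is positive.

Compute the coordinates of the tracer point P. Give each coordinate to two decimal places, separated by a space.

A=(0,0), D=(8.00,0)
B = A + 2.00·(cos242°, sin242°) = (-0.9389, -1.7659)
|BD| = 9.1117
circle(B,8.00) ∩ circle(D,6.00): a=6.0923, h=5.1849
  candidates: C₊=(4.0330,4.5014) cross=47.243; C₋=(6.0427,-5.6718) cross=-47.243
  branch + wants cross > 0 → take C=(4.0330,4.5014) (cross=47.243)
ex = (C−B)/|BC| = (0.6215,0.7834); ey = (-0.7834,0.6215)
P = B + -0.81·ex + 2.22·ey = (-3.1815,-1.0207)

-3.18 -1.02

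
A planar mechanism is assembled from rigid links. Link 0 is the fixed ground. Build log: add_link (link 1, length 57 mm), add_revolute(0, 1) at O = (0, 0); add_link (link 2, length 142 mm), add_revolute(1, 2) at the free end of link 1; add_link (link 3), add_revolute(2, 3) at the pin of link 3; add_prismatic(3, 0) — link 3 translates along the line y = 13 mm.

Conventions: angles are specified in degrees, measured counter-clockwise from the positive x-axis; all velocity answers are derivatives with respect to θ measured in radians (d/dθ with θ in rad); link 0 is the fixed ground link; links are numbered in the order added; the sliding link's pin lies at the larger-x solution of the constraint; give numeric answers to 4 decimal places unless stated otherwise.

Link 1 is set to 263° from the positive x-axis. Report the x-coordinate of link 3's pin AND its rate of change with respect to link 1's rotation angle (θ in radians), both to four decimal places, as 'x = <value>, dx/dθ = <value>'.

geometry: r = 57 mm, L = 142 mm, e = 13 mm
crank pin P = (r cos θ, r sin θ) = (-6.946553, -56.575131)
h = r sin θ − e = -56.575131 − 13 = -69.575131
x = r cos θ + √(L² − h²) = -6.946553 + 123.787322 = 116.840770
dx/dθ = −r sin θ − h·r cos θ/√(L² − h²) (θ in radians; h = -69.575131) = 52.670795

x = 116.8408, dx/dθ = 52.6708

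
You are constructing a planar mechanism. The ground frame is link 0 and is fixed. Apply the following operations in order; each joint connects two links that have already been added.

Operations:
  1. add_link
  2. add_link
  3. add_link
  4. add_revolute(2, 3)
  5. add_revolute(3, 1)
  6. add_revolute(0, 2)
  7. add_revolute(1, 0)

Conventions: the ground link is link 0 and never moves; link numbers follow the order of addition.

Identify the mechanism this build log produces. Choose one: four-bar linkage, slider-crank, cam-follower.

links: 4 (incl. ground); joints: 4 revolute, 0 prismatic, 0 higher (cam) pair, forming one closed loop
4 links in a single 4R loop → four-bar linkage

four-bar linkage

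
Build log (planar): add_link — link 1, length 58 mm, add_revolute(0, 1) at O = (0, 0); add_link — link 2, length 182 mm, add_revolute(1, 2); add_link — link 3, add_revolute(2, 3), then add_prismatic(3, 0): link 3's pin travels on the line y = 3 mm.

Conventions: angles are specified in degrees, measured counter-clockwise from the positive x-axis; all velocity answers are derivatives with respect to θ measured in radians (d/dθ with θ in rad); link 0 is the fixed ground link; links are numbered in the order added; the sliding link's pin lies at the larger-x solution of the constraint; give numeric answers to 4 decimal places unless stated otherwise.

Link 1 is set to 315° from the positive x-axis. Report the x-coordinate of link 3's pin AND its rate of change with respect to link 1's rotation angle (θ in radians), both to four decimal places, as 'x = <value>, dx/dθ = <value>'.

geometry: r = 58 mm, L = 182 mm, e = 3 mm
crank pin P = (r cos θ, r sin θ) = (41.012193, -41.012193)
h = r sin θ − e = -41.012193 − 3 = -44.012193
x = r cos θ + √(L² − h²) = 41.012193 + 176.598207 = 217.610401
dx/dθ = −r sin θ − h·r cos θ/√(L² − h²) (θ in radians; h = -44.012193) = 51.233342

x = 217.6104, dx/dθ = 51.2333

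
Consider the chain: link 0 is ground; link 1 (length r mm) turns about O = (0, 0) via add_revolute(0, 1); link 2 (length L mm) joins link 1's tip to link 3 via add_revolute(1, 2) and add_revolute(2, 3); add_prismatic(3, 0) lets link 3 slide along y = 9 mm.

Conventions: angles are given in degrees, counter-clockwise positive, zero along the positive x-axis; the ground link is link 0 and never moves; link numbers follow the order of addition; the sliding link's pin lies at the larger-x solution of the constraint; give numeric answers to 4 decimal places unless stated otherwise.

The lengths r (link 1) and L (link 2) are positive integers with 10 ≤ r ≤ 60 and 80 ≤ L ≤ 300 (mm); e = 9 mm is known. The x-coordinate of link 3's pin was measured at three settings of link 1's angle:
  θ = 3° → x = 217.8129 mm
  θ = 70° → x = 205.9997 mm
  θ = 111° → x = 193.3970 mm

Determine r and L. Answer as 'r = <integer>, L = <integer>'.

constraint per measurement: (x − r cos θ)² + (r sin θ − e)² = L²
subtracting the θ₁ and θ₂ equations cancels the r² and L² terms:
r = (x₁² − x₂²) / (2[(x₁cos θ₁ + e sin θ₁) − (x₂cos θ₂ + e sin θ₂)]) = 17.9999 → r = 18
L² = (x₁ − r cos θ₁)² + (r sin θ₁ − e)² = 39999.9843 → L = 200.0000 → L = 200
check at θ₃=111°: x = 193.3970 (printed 193.3970) ✓

r = 18, L = 200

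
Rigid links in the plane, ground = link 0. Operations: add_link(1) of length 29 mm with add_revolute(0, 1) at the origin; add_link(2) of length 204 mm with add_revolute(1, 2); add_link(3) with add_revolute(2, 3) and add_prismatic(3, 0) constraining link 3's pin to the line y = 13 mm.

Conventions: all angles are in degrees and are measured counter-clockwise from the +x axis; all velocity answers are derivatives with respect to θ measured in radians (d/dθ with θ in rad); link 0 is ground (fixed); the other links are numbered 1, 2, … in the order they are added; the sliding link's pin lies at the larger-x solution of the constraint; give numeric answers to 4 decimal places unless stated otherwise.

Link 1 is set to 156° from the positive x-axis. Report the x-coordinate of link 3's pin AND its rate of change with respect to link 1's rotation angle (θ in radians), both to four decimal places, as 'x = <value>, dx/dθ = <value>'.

geometry: r = 29 mm, L = 204 mm, e = 13 mm
crank pin P = (r cos θ, r sin θ) = (-26.492818, 11.795363)
h = r sin θ − e = 11.795363 − 13 = -1.204637
x = r cos θ + √(L² − h²) = -26.492818 + 203.996443 = 177.503625
dx/dθ = −r sin θ − h·r cos θ/√(L² − h²) (θ in radians; h = -1.204637) = -11.951808

x = 177.5036, dx/dθ = -11.9518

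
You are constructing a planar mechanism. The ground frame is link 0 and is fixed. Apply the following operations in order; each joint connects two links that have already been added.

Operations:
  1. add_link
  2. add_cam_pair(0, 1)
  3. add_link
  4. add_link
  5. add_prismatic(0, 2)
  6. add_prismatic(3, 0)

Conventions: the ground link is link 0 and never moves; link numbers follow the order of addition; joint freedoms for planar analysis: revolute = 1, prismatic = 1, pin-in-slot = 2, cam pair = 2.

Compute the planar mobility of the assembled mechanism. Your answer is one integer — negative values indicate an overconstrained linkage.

ground; <1,0,0>
#1 <2,0,0>
C:0↔1 J2 <2,0,1>
#2 <3,0,1>
#3 <4,0,1>
P:0↔2 J1 <4,1,1>
P:3↔0 J1 <4,2,1>
3×3 − 2×2 − 1×1 = 4

M = 4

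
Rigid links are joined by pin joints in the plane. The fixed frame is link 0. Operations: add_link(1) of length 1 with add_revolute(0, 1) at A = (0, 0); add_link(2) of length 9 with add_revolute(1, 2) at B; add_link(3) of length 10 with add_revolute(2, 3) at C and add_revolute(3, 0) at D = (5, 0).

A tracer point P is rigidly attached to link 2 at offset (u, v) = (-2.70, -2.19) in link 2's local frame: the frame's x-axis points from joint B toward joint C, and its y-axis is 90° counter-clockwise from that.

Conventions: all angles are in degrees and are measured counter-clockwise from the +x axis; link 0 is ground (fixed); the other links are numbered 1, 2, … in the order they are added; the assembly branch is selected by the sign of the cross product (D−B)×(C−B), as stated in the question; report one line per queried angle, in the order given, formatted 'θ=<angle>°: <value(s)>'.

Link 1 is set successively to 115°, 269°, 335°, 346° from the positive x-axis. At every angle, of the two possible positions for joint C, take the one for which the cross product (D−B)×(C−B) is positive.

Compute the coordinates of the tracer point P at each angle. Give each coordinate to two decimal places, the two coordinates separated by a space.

A=(0,0), D=(5.00,0)
θ=115°: B = A + 1.00·(cos115°, sin115°) = (-0.4226, 0.9063)
θ=115°: |BD| = 5.4978
θ=115°: circle(B,9.00) ∩ circle(D,10.00): a=1.0210, h=8.9419
θ=115°:   candidates: C₊=(2.0584,9.5576) cross=49.161; C₋=(-0.8897,-8.0816) cross=-49.161
θ=115°:   branch + wants cross > 0 → take C=(2.0584,9.5576) (cross=49.161)
θ=115°: ex = (C−B)/|BC| = (0.2757,0.9613); ey = (-0.9613,0.2757)
θ=115°: P = B + -2.70·ex + -2.19·ey = (0.9382,-2.2928)
θ=269°: B = A + 1.00·(cos269°, sin269°) = (-0.0175, -0.9998)
θ=269°: |BD| = 5.1161
θ=269°: circle(B,9.00) ∩ circle(D,10.00): a=0.7012, h=8.9726
θ=269°:   candidates: C₊=(-1.0833,7.9368) cross=45.905; C₋=(2.4237,-9.6624) cross=-45.905
θ=269°:   branch + wants cross > 0 → take C=(-1.0833,7.9368) (cross=45.905)
θ=269°: ex = (C−B)/|BC| = (-0.1184,0.9930); ey = (-0.9930,-0.1184)
θ=269°: P = B + -2.70·ex + -2.19·ey = (2.4769,-3.4215)
θ=335°: B = A + 1.00·(cos335°, sin335°) = (0.9063, -0.4226)
θ=335°: |BD| = 4.1154
θ=335°: circle(B,9.00) ∩ circle(D,10.00): a=-0.2507, h=8.9965
θ=335°:   candidates: C₊=(-0.2669,8.5006) cross=37.025; C₋=(1.5808,-9.3973) cross=-37.025
θ=335°:   branch + wants cross > 0 → take C=(-0.2669,8.5006) (cross=37.025)
θ=335°: ex = (C−B)/|BC| = (-0.1304,0.9915); ey = (-0.9915,-0.1304)
θ=335°: P = B + -2.70·ex + -2.19·ey = (3.4296,-2.8141)
θ=346°: B = A + 1.00·(cos346°, sin346°) = (0.9703, -0.2419)
θ=346°: |BD| = 4.0370
θ=346°: circle(B,9.00) ∩ circle(D,10.00): a=-0.3348, h=8.9938
θ=346°:   candidates: C₊=(0.0972,8.7156) cross=36.307; C₋=(1.1751,-9.2396) cross=-36.307
θ=346°:   branch + wants cross > 0 → take C=(0.0972,8.7156) (cross=36.307)
θ=346°: ex = (C−B)/|BC| = (-0.0970,0.9953); ey = (-0.9953,-0.0970)
θ=346°: P = B + -2.70·ex + -2.19·ey = (3.4119,-2.7167)

θ=115°: 0.94 -2.29
θ=269°: 2.48 -3.42
θ=335°: 3.43 -2.81
θ=346°: 3.41 -2.72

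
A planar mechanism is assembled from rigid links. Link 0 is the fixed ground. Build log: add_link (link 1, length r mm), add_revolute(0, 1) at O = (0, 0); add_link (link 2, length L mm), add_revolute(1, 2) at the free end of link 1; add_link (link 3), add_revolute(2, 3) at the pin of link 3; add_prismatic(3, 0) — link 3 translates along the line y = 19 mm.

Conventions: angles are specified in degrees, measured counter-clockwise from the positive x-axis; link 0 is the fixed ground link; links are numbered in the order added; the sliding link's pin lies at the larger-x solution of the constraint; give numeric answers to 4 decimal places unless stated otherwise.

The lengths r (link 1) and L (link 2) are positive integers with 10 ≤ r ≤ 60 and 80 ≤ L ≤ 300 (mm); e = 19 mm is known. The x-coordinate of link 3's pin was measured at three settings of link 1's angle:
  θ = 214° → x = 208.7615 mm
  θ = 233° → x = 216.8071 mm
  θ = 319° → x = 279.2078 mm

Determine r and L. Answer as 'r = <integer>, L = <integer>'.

constraint per measurement: (x − r cos θ)² + (r sin θ − e)² = L²
subtracting the θ₁ and θ₂ equations cancels the r² and L² terms:
r = (x₁² − x₂²) / (2[(x₁cos θ₁ + e sin θ₁) − (x₂cos θ₂ + e sin θ₂)]) = 45.0000 → r = 45
L² = (x₁ − r cos θ₁)² + (r sin θ₁ − e)² = 62499.9852 → L = 250.0000 → L = 250
check at θ₃=319°: x = 279.2078 (printed 279.2078) ✓

r = 45, L = 250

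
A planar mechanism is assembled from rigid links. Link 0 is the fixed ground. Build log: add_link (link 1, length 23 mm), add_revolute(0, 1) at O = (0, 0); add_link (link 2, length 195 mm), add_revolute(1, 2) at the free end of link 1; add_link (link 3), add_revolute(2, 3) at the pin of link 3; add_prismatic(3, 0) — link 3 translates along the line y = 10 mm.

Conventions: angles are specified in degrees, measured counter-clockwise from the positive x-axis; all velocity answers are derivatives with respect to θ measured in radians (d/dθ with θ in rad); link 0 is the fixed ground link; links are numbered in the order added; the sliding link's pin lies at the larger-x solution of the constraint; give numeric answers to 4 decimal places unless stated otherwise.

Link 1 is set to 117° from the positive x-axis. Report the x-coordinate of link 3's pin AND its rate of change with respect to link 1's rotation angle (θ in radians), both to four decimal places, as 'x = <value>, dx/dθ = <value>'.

geometry: r = 23 mm, L = 195 mm, e = 10 mm
crank pin P = (r cos θ, r sin θ) = (-10.441781, 20.493150)
h = r sin θ − e = 20.493150 − 10 = 10.493150
x = r cos θ + √(L² − h²) = -10.441781 + 194.717472 = 184.275690
dx/dθ = −r sin θ − h·r cos θ/√(L² − h²) (θ in radians; h = 10.493150) = -19.930452

x = 184.2757, dx/dθ = -19.9305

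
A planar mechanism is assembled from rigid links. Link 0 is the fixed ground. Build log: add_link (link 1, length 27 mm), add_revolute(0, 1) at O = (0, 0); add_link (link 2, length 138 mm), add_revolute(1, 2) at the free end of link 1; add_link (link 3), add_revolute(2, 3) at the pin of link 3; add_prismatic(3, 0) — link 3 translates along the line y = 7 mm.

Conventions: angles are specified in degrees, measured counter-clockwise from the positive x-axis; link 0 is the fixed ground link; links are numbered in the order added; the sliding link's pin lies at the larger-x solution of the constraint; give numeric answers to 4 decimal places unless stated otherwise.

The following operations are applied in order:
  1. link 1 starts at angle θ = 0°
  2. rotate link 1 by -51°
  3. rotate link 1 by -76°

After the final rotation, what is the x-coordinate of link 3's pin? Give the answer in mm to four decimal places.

geometry: r = 27 mm, L = 138 mm, e = 7 mm; θ starts at 0°
rotate link 1 by -51°: θ ← 0° -51° = -51°
rotate link 1 by -76°: θ ← -51° -76° = -127°
crank pin P = (r cos θ, r sin θ) = (-16.249006, -21.563159)
h = r sin θ − e = -21.563159 − 7 = -28.563159
x = r cos θ + √(L² − h²) = -16.249006 + 135.011651 = 118.762646

118.7626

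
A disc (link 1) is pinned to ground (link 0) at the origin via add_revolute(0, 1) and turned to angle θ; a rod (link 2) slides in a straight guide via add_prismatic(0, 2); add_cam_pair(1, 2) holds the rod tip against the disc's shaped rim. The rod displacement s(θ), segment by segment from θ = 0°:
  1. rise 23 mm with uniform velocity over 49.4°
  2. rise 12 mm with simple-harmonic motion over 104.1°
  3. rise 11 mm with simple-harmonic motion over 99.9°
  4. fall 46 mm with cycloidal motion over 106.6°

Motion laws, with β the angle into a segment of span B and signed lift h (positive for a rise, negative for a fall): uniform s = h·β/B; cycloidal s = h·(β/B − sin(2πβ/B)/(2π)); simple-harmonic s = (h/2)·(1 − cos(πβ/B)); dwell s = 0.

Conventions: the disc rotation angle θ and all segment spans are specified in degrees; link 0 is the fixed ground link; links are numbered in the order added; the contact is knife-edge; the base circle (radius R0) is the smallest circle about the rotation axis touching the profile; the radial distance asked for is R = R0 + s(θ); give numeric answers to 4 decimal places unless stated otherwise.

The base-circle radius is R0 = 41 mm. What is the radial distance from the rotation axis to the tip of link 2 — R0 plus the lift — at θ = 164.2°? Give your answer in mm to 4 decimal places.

segment 1 (0° to 49.4°, uniform, h = 23) is passed completely: s = 0.0000 + (23) = 23.0000
segment 2 (49.4° to 153.5°, simple-harmonic, h = 12) is passed completely: s = 23.0000 + (12) = 35.0000
θ = 164.2° falls in segment 3 (153.5° to 253.4°, simple-harmonic, h = 11): β = 164.2 − 153.5 = 10.7°, B = 99.9°; Δs = 11/2·(1 − cos(π·0.1071)) = 0.3084; s = 35.0000 + 0.3084 = 35.3084
R = R0 + s = 41 + 35.3084 = 76.3084

76.3084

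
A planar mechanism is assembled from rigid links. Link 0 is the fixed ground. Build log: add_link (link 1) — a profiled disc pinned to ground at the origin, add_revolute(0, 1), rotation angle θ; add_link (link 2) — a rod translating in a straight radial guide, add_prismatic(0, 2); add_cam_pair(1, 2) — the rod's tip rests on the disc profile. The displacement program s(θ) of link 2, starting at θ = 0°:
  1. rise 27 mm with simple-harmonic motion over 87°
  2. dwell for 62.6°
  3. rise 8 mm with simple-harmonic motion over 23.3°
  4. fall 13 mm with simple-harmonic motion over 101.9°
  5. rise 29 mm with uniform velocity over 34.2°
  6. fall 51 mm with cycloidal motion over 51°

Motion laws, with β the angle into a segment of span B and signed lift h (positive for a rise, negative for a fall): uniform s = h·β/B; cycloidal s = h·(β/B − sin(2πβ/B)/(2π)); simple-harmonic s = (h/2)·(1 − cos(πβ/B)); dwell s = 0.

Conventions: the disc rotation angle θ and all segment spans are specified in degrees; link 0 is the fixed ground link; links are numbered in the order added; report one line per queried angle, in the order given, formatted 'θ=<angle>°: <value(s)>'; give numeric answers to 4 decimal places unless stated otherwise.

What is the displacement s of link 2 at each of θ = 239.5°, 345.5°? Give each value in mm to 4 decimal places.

seg 1 [0°–87°] simple-harmonic, h=27: full span → s += 27 → s = 27.0000
seg 2 [87°–149.6°] dwell: s stays 27.0000
seg 3 [149.6°–172.9°] simple-harmonic, h=8: full span → s += 8 → s = 35.0000
seg 4 [172.9°–274.8°] simple-harmonic, h=-13: θ=239.5° here. β=66.6, B=101.9. -13/2·(1 − cos(π·0.6536)) = -9.5159 → s = 25.4841
seg 4 [172.9°–274.8°] simple-harmonic, h=-13: full span → s += -13 → s = 22.0000
seg 5 [274.8°–309°] uniform, h=29: full span → s += 29 → s = 51.0000
seg 6 [309°–360°] cycloidal, h=-51: θ=345.5° here. β=36.5, B=51. -51·(0.7157 − sin(2π·0.7157)/(2π)) = -44.4290 → s = 6.5710

θ=239.5°: 25.4841
θ=345.5°: 6.5710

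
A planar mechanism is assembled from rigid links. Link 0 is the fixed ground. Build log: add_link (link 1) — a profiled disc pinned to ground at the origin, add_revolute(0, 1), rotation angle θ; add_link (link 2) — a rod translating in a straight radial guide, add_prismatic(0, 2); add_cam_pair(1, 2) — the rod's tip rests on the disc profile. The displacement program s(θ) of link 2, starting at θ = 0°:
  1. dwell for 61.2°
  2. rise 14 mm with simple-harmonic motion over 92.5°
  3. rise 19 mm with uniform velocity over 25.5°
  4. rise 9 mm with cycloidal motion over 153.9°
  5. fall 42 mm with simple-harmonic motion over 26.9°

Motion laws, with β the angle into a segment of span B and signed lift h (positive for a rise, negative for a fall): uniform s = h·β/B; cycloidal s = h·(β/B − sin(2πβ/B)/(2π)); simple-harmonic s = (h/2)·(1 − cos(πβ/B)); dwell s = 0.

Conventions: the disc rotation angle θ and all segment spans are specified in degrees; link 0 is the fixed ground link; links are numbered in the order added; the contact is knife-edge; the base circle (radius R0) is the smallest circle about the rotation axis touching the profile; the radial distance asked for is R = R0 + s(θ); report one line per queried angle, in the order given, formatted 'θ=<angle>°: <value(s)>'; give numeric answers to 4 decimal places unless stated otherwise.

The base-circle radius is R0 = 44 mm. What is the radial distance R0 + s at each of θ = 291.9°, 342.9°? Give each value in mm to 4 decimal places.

seg 1 [0°–61.2°] dwell: s stays 0.0000
seg 2 [61.2°–153.7°] simple-harmonic, h=14: full span → s += 14 → s = 14.0000
seg 3 [153.7°–179.2°] uniform, h=19: full span → s += 19 → s = 33.0000
seg 4 [179.2°–333.1°] cycloidal, h=9: θ=291.9° here. β=112.7, B=153.9. 9·(0.7323 − sin(2π·0.7323)/(2π)) = 8.0142 → s = 41.0142
seg 4 [179.2°–333.1°] cycloidal, h=9: full span → s += 9 → s = 42.0000
seg 5 [333.1°–360°] simple-harmonic, h=-42: θ=342.9° here. β=9.8, B=26.9. -42/2·(1 − cos(π·0.3643)) = -12.3169 → s = 29.6831
θ=291.9°: R = R0 + s = 44 + 41.0142 = 85.0142
θ=342.9°: R = R0 + s = 44 + 29.6831 = 73.6831

θ=291.9°: 85.0142
θ=342.9°: 73.6831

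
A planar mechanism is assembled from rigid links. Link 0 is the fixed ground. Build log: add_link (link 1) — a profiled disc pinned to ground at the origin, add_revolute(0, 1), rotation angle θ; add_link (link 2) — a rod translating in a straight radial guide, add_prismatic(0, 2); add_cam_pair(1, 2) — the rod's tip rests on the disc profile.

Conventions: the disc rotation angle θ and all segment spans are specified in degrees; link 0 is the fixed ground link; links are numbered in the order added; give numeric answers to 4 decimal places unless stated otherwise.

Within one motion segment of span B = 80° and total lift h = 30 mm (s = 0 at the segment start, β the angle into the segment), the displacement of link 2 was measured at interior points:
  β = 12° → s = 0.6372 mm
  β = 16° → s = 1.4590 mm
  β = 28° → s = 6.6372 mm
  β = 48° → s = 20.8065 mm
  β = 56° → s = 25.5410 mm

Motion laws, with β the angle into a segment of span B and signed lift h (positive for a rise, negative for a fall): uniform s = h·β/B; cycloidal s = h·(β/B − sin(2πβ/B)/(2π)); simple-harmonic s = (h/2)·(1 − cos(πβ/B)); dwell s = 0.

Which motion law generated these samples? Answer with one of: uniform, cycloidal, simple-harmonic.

candidates at β/B = r: uniform s = h·r (linear in β); cycloidal s = h·(r − sin(2πr)/(2π)); simple-harmonic s = (h/2)(1 − cos(πr))
β=12°: printed 0.6372 | uniform 4.5000, cycloidal 0.6372, simple-harmonic 1.6349
β=16°: printed 1.4590 | uniform 6.0000, cycloidal 1.4590, simple-harmonic 2.8647
β=28°: printed 6.6372 | uniform 10.5000, cycloidal 6.6372, simple-harmonic 8.1901
β=48°: printed 20.8065 | uniform 18.0000, cycloidal 20.8065, simple-harmonic 19.6353
β=56°: printed 25.5410 | uniform 21.0000, cycloidal 25.5410, simple-harmonic 23.8168
only one law matches every sample → cycloidal

cycloidal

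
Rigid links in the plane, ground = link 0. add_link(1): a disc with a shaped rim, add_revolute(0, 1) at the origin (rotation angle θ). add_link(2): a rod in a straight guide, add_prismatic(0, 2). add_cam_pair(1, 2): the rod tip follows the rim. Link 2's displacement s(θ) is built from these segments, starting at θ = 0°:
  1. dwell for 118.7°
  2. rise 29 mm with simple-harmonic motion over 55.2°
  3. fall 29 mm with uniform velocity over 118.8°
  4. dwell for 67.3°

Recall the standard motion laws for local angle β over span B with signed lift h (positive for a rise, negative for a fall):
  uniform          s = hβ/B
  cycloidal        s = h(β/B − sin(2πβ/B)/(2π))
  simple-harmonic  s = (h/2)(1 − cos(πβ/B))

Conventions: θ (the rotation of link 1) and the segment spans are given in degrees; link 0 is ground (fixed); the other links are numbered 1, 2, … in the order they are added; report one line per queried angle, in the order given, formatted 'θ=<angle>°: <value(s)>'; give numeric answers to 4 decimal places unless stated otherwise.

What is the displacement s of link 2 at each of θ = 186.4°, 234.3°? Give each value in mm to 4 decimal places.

segment 1 (0° to 118.7°, dwell): s unchanged at 0.0000
segment 2 (118.7° to 173.9°, simple-harmonic, h = 29) is passed completely: s = 0.0000 + (29) = 29.0000
θ = 186.4° falls in segment 3 (173.9° to 292.7°, uniform, h = -29): β = 186.4 − 173.9 = 12.5°, B = 118.8°; Δs = -29·12.5/118.8 = -3.0513; s = 29.0000 − 3.0513 = 25.9487
θ = 234.3° falls in segment 3 (173.9° to 292.7°, uniform, h = -29): β = 234.3 − 173.9 = 60.4°, B = 118.8°; Δs = -29·60.4/118.8 = -14.7441; s = 29.0000 − 14.7441 = 14.2559

θ=186.4°: 25.9487
θ=234.3°: 14.2559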